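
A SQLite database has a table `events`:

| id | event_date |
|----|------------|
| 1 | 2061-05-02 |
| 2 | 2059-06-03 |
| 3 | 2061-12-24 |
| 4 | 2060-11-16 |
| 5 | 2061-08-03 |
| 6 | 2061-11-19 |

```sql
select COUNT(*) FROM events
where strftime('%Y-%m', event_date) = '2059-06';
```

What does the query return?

1

Rows with year-month 2059-06: 2059-06-03 → 1.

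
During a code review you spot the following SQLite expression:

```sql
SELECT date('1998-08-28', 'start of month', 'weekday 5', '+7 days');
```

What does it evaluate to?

1998-08-14

`start of month` rewinds 1998-08-28 to 1998-08-01.
`weekday 5` advances to the next Friday; 1998-08-01 is a Saturday, so it moves forward to 1998-08-07.
Advancing 7 more days within August lands on 1998-08-14.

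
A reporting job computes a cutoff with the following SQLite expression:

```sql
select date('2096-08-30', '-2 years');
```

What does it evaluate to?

Adding -2 years to 2096-08-30 gives 2094-08-30.

2094-08-30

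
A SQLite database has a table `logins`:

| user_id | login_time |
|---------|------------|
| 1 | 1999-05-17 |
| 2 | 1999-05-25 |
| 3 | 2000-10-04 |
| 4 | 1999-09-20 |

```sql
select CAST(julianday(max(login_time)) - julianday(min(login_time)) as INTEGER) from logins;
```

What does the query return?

506

MIN = 1999-05-17, MAX = 2000-10-04.
14 days remain in May 1999 after the 17th (31 − 17).
Full months from June 1999 through September 2000 contribute their day counts.
Then 4 days into October 2000.
Total: 14 + 30 + 31 + 31 + 30 + 31 + 30 + 31 + 31 + 29 + 31 + 30 + 31 + 30 + 31 + 31 + 30 + 4 = 506.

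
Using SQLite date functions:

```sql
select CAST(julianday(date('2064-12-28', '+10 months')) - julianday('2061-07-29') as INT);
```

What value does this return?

1552

Adding +10 months to 2064-12-28 gives 2065-10-28.
2 days remain in July 2061 after the 29th (31 − 29).
Full months from August 2061 through September 2065 contribute their day counts.
Then 28 days into October 2065.
Total: 2 + 31 + 30 + 31 + 30 + 31 + 31 + 28 + 31 + 30 + 31 + 30 + 31 + 31 + 30 + 31 + 30 + 31 + 31 + 28 + 31 + 30 + 31 + 30 + 31 + 31 + 30 + 31 + 30 + 31 + 31 + 29 + 31 + 30 + 31 + 30 + 31 + 31 + 30 + 31 + 30 + 31 + 31 + 28 + 31 + 30 + 31 + 30 + 31 + 31 + 30 + 28 = 1552.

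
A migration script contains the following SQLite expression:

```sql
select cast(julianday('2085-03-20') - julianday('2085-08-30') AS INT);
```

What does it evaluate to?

11 days remain in March 2085 after the 20th (31 − 20).
April 2085: 30 days.
May 2085: 31 days.
June 2085: 30 days.
July 2085: 31 days.
Then 30 days into August 2085.
Total: 11 + 30 + 31 + 30 + 31 + 30 = 163.
The subtraction is earlier − later, so the result is −163 → -163.

-163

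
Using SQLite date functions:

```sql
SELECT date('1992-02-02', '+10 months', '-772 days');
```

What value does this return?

Adding +10 months to 1992-02-02 gives 1992-12-02.
Applying '-772 days' to 1992-12-02: counting 772 days back gives 1990-10-22.

1990-10-22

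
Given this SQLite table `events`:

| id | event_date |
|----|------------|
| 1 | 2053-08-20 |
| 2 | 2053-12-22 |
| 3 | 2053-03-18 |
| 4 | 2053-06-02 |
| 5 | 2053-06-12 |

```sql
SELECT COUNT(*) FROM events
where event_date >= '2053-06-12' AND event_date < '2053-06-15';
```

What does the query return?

1

Rows in [2053-06-12, 2053-06-15): 2053-06-12 → 1 row.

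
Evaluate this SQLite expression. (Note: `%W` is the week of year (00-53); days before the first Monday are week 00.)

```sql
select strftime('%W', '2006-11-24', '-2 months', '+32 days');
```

First apply '-2 months', '+32 days': 2006-11-24 → 2006-10-26.
2006-10-26 is a Thursday. SQLite's %W counts Mondays since the year started; the result is 43.

43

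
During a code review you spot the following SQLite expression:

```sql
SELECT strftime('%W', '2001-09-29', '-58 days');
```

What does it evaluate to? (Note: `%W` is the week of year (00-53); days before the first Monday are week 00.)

First apply '-58 days': 2001-09-29 → 2001-08-02.
2001-08-02 is a Thursday. SQLite's %W counts Mondays since the year started; the result is 31.

31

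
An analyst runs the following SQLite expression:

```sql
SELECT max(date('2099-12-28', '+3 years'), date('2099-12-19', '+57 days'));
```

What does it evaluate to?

date('2099-12-28', '+3 years') → 2102-12-28.
date('2099-12-19', '+57 days') → 2100-02-14.
Later of the two is 2102-12-28.

2102-12-28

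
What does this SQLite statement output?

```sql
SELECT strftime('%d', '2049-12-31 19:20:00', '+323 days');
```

First apply '+323 days': 2049-12-31 19:20:00 → 2050-11-19 19:20:00.
`%d` extracts the 2-digit day of month: 19.

19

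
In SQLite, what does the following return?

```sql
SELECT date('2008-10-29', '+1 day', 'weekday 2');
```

2008-11-04

Advancing 1 more day within October lands on 2008-10-30.
`weekday 2` advances to the next Tuesday; 2008-10-30 is a Thursday, so it moves forward to 2008-11-04.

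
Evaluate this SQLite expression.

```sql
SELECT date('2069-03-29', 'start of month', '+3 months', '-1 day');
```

`start of month` rewinds 2069-03-29 to 2069-03-01.
Adding +3 months to 2069-03-01 gives 2069-06-01.
Going back 1 day from 2069-06-01 reaches 2069-05-31 (last day of May, 31 days).

2069-05-31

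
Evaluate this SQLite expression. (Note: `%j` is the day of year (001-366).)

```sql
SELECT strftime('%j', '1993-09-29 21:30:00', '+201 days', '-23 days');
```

First apply '+201 days', '-23 days': 1993-09-29 21:30:00 → 1994-03-26 21:30:00.
Day-of-year for 1994-03-26: days since 1994-01-01 inclusive = 85, zero-padded to 085.

085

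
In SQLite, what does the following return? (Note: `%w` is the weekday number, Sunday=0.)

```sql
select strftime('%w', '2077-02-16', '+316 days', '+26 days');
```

1

First apply '+316 days', '+26 days': 2077-02-16 → 2078-01-24.
2078-01-24 is a Monday; with Sunday=0 that is 1.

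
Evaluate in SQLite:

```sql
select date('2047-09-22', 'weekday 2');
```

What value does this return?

`weekday 2` advances to the next Tuesday; 2047-09-22 is a Sunday, so it moves forward to 2047-09-24.

2047-09-24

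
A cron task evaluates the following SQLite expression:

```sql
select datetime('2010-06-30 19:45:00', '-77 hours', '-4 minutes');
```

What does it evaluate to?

-77 hours from 2010-06-30 19:45:00 is 2010-06-27 14:45:00 (crosses midnight).
-4 minutes from 2010-06-27 14:45:00 is 2010-06-27 14:41:00.

2010-06-27 14:41:00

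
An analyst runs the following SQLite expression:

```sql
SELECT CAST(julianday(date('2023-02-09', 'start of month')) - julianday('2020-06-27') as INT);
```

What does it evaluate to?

`start of month` rewinds 2023-02-09 to 2023-02-01.
3 days remain in June 2020 after the 27th (30 − 27).
Full months from July 2020 through January 2023 contribute their day counts.
Then 1 day into February 2023.
Total: 3 + 31 + 31 + 30 + 31 + 30 + 31 + 31 + 28 + 31 + 30 + 31 + 30 + 31 + 31 + 30 + 31 + 30 + 31 + 31 + 28 + 31 + 30 + 31 + 30 + 31 + 31 + 30 + 31 + 30 + 31 + 31 + 1 = 949.

949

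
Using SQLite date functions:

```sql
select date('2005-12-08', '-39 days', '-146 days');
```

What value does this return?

Going back 8 days from 2005-12-08 reaches 2005-11-30 (last day of November, 30 days).
Going back 30 days from 2005-11-30 reaches 2005-10-31 (last day of October, 31 days).
Going back 1 day within October lands on 2005-10-30.
Applying '-146 days' to 2005-10-30: counting 146 days back gives 2005-06-06.

2005-06-06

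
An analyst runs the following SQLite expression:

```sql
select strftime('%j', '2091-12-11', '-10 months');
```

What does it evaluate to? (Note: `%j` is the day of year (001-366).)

042

First apply '-10 months': 2091-12-11 → 2091-02-11.
Day-of-year for 2091-02-11: days since 2091-01-01 inclusive = 42, zero-padded to 042.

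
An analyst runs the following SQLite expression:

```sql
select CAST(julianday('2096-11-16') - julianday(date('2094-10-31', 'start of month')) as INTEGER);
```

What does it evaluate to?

`start of month` rewinds 2094-10-31 to 2094-10-01.
30 days remain in October 2094 after the 1st (31 − 1).
Full months from November 2094 through October 2096 contribute their day counts.
Then 16 days into November 2096.
Total: 30 + 30 + 31 + 31 + 28 + 31 + 30 + 31 + 30 + 31 + 31 + 30 + 31 + 30 + 31 + 31 + 29 + 31 + 30 + 31 + 30 + 31 + 31 + 30 + 31 + 16 = 777.

777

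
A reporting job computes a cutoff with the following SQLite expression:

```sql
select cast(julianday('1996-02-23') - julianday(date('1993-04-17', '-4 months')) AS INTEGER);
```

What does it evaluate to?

Adding -4 months to 1993-04-17 gives 1992-12-17.
14 days remain in December 1992 after the 17th (31 − 17).
Full months from January 1993 through January 1996 contribute their day counts.
Then 23 days into February 1996.
Total: 14 + 31 + 28 + 31 + 30 + 31 + 30 + 31 + 31 + 30 + 31 + 30 + 31 + 31 + 28 + 31 + 30 + 31 + 30 + 31 + 31 + 30 + 31 + 30 + 31 + 31 + 28 + 31 + 30 + 31 + 30 + 31 + 31 + 30 + 31 + 30 + 31 + 31 + 23 = 1163.

1163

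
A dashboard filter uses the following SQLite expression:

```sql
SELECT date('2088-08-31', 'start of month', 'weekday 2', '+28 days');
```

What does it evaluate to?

`start of month` rewinds 2088-08-31 to 2088-08-01.
`weekday 2` advances to the next Tuesday; 2088-08-01 is a Sunday, so it moves forward to 2088-08-03.
Advancing 28 more days within August lands on 2088-08-31.

2088-08-31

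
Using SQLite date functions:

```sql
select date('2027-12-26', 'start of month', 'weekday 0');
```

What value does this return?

`start of month` rewinds 2027-12-26 to 2027-12-01.
`weekday 0` advances to the next Sunday; 2027-12-01 is a Wednesday, so it moves forward to 2027-12-05.

2027-12-05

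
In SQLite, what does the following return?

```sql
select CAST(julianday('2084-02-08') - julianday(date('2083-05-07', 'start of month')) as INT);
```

283

`start of month` rewinds 2083-05-07 to 2083-05-01.
30 days remain in May 2083 after the 1st (31 − 1).
Full months from June 2083 through January 2084 contribute their day counts.
Then 8 days into February 2084.
Total: 30 + 30 + 31 + 31 + 30 + 31 + 30 + 31 + 31 + 8 = 283.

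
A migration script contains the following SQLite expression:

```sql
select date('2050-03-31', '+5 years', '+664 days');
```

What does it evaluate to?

Adding +5 years to 2050-03-31 gives 2055-03-31.
Applying '+664 days' to 2055-03-31: counting 664 days forward gives 2057-01-23.

2057-01-23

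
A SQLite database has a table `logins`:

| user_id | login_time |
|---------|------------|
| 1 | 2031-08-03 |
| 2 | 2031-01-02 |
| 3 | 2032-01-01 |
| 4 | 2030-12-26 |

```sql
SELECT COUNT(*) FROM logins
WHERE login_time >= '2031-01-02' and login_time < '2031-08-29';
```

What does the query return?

2

Rows in [2031-01-02, 2031-08-29): 2031-08-03, 2031-01-02 → 2 rows.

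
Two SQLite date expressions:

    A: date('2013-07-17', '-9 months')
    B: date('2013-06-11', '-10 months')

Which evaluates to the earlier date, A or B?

B

A = 2012-10-17.
B = 2012-08-11.
B is earlier.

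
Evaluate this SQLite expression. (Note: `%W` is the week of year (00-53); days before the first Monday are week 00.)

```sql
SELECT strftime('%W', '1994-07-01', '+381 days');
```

First apply '+381 days': 1994-07-01 → 1995-07-17.
1995-07-17 is a Monday. SQLite's %W counts Mondays since the year started; the result is 29.

29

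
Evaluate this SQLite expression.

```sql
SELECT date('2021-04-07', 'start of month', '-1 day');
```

`start of month` rewinds 2021-04-07 to 2021-04-01.
Going back 1 day from 2021-04-01 reaches 2021-03-31 (last day of March, 31 days).

2021-03-31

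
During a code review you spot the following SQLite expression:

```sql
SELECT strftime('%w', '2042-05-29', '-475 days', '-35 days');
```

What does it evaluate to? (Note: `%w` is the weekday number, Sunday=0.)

5

First apply '-475 days', '-35 days': 2042-05-29 → 2041-01-04.
2041-01-04 is a Friday; with Sunday=0 that is 5.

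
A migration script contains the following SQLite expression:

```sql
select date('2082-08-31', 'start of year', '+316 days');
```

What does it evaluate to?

2082-11-13

`start of year` rewinds 2082-08-31 to 2082-01-01.
Applying '+316 days' to 2082-01-01: counting 316 days forward gives 2082-11-13.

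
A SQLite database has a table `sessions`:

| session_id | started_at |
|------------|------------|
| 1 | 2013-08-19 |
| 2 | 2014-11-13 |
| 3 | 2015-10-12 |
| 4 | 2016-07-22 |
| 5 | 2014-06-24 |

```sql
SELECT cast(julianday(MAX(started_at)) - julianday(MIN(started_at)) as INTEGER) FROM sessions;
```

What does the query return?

1068

MIN = 2013-08-19, MAX = 2016-07-22.
12 days remain in August 2013 after the 19th (31 − 19).
Full months from September 2013 through June 2016 contribute their day counts.
Then 22 days into July 2016.
Total: 12 + 30 + 31 + 30 + 31 + 31 + 28 + 31 + 30 + 31 + 30 + 31 + 31 + 30 + 31 + 30 + 31 + 31 + 28 + 31 + 30 + 31 + 30 + 31 + 31 + 30 + 31 + 30 + 31 + 31 + 29 + 31 + 30 + 31 + 30 + 22 = 1068.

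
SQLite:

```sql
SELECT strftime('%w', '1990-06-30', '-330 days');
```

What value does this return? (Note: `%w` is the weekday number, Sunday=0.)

First apply '-330 days': 1990-06-30 → 1989-08-04.
1989-08-04 is a Friday; with Sunday=0 that is 5.

5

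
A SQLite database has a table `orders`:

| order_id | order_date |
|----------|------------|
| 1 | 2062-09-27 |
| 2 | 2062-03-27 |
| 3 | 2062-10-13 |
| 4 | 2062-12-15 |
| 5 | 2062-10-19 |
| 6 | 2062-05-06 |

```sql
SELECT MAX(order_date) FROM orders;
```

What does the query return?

2062-12-15

MAX over {2062-03-27, 2062-05-06, 2062-09-27, 2062-10-13, 2062-10-19, 2062-12-15}.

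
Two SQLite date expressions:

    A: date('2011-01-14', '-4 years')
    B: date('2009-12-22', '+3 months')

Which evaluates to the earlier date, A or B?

A = 2007-01-14.
B = 2010-03-22.
A is earlier.

A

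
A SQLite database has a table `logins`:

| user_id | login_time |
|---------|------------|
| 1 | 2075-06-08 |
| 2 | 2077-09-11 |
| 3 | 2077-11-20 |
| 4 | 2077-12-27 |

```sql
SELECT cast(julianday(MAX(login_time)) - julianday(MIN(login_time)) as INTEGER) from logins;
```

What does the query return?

MIN = 2075-06-08, MAX = 2077-12-27.
22 days remain in June 2075 after the 8th (30 − 8).
Full months from July 2075 through November 2077 contribute their day counts.
Then 27 days into December 2077.
Total: 22 + 31 + 31 + 30 + 31 + 30 + 31 + 31 + 29 + 31 + 30 + 31 + 30 + 31 + 31 + 30 + 31 + 30 + 31 + 31 + 28 + 31 + 30 + 31 + 30 + 31 + 31 + 30 + 31 + 30 + 27 = 933.

933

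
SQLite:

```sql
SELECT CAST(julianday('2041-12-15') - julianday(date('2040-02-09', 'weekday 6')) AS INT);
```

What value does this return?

`weekday 6` advances to the next Saturday; 2040-02-09 is a Thursday, so it moves forward to 2040-02-11.
18 days remain in February 2040 after the 11th (29 − 11).
Full months from March 2040 through November 2041 contribute their day counts.
Then 15 days into December 2041.
Total: 18 + 31 + 30 + 31 + 30 + 31 + 31 + 30 + 31 + 30 + 31 + 31 + 28 + 31 + 30 + 31 + 30 + 31 + 31 + 30 + 31 + 30 + 15 = 673.

673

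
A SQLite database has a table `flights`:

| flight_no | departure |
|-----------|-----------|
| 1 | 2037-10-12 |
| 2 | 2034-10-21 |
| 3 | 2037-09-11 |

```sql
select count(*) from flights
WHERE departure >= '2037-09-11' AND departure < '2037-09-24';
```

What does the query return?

1

Rows in [2037-09-11, 2037-09-24): 2037-09-11 → 1 row.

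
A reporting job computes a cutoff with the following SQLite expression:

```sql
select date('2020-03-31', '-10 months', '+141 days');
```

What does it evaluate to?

Adding -10 months to 2020-03-31 gives 2019-05-31.
Applying '+141 days' to 2019-05-31: counting 141 days forward gives 2019-10-19.

2019-10-19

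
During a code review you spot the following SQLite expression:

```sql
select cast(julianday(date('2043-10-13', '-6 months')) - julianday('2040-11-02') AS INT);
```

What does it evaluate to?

Adding -6 months to 2043-10-13 gives 2043-04-13.
28 days remain in November 2040 after the 2nd (30 − 2).
Full months from December 2040 through March 2043 contribute their day counts.
Then 13 days into April 2043.
Total: 28 + 31 + 31 + 28 + 31 + 30 + 31 + 30 + 31 + 31 + 30 + 31 + 30 + 31 + 31 + 28 + 31 + 30 + 31 + 30 + 31 + 31 + 30 + 31 + 30 + 31 + 31 + 28 + 31 + 13 = 892.

892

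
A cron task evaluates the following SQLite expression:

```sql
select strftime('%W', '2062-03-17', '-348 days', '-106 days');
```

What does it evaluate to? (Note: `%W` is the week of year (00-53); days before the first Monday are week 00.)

First apply '-348 days', '-106 days': 2062-03-17 → 2060-12-18.
2060-12-18 is a Saturday. SQLite's %W counts Mondays since the year started; the result is 50.

50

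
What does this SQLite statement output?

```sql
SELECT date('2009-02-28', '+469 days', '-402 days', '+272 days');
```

2010-02-02

Applying '+469 days' to 2009-02-28: counting 469 days forward gives 2010-06-12.
Applying '-402 days' to 2010-06-12: counting 402 days back gives 2009-05-06.
Applying '+272 days' to 2009-05-06: counting 272 days forward gives 2010-02-02.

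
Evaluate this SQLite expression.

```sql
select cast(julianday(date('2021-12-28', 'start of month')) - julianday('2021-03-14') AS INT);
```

`start of month` rewinds 2021-12-28 to 2021-12-01.
17 days remain in March 2021 after the 14th (31 − 14).
Full months from April 2021 through November 2021 contribute their day counts.
Then 1 day into December 2021.
Total: 17 + 30 + 31 + 30 + 31 + 31 + 30 + 31 + 30 + 1 = 262.

262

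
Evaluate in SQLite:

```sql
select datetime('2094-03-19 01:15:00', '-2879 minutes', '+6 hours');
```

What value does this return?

2879 minutes = 47h 59m; -2879 minutes from 2094-03-19 01:15:00 is 2094-03-17 01:16:00 (crosses midnight).
+6 hours from 2094-03-17 01:16:00 is 2094-03-17 07:16:00.

2094-03-17 07:16:00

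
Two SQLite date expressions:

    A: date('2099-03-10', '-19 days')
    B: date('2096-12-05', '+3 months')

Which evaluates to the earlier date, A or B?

A = 2099-02-19.
B = 2097-03-05.
B is earlier.

B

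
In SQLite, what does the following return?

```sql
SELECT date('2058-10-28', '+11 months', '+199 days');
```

Adding +11 months to 2058-10-28 gives 2059-09-28.
Applying '+199 days' to 2059-09-28: counting 199 days forward gives 2060-04-14.

2060-04-14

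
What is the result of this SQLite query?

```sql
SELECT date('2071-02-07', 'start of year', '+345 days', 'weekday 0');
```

`start of year` rewinds 2071-02-07 to 2071-01-01.
Applying '+345 days' to 2071-01-01: counting 345 days forward gives 2071-12-12.
`weekday 0` advances to the next Sunday; 2071-12-12 is a Saturday, so it moves forward to 2071-12-13.

2071-12-13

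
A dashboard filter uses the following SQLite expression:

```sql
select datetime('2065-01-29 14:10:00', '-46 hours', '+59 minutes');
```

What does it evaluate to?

-46 hours from 2065-01-29 14:10:00 is 2065-01-27 16:10:00 (crosses midnight).
+59 minutes from 2065-01-27 16:10:00 is 2065-01-27 17:09:00.

2065-01-27 17:09:00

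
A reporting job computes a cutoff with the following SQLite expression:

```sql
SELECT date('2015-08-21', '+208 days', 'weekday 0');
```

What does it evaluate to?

Applying '+208 days' to 2015-08-21: counting 208 days forward gives 2016-03-16.
`weekday 0` advances to the next Sunday; 2016-03-16 is a Wednesday, so it moves forward to 2016-03-20.

2016-03-20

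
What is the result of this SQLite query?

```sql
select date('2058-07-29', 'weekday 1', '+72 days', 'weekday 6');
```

`weekday 1` advances to the next Monday; 2058-07-29 is already a Monday, so it stays at 2058-07-29.
Applying '+72 days' to 2058-07-29: counting 72 days forward gives 2058-10-09.
`weekday 6` advances to the next Saturday; 2058-10-09 is a Wednesday, so it moves forward to 2058-10-12.

2058-10-12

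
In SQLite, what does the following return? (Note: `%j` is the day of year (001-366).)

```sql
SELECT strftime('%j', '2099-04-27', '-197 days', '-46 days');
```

239

First apply '-197 days', '-46 days': 2099-04-27 → 2098-08-27.
Day-of-year for 2098-08-27: days since 2098-01-01 inclusive = 239, zero-padded to 239.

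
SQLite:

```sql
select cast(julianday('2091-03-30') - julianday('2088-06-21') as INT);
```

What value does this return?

9 days remain in June 2088 after the 21st (30 − 21).
Full months from July 2088 through February 2091 contribute their day counts.
Then 30 days into March 2091.
Total: 9 + 31 + 31 + 30 + 31 + 30 + 31 + 31 + 28 + 31 + 30 + 31 + 30 + 31 + 31 + 30 + 31 + 30 + 31 + 31 + 28 + 31 + 30 + 31 + 30 + 31 + 31 + 30 + 31 + 30 + 31 + 31 + 28 + 30 = 1012.

1012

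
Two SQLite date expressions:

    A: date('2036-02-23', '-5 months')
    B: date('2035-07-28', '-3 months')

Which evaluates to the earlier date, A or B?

B

A = 2035-09-23.
B = 2035-04-28.
B is earlier.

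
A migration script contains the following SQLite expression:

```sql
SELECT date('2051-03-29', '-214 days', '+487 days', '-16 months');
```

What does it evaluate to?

Applying '-214 days' to 2051-03-29: counting 214 days back gives 2050-08-27.
Applying '+487 days' to 2050-08-27: counting 487 days forward gives 2051-12-27.
Adding -16 months to 2051-12-27 gives 2050-08-27.

2050-08-27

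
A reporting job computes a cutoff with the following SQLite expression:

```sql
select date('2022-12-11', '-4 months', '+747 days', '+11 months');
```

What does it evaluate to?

2025-07-27

Adding -4 months to 2022-12-11 gives 2022-08-11.
Applying '+747 days' to 2022-08-11: counting 747 days forward gives 2024-08-27.
Adding +11 months to 2024-08-27 gives 2025-07-27.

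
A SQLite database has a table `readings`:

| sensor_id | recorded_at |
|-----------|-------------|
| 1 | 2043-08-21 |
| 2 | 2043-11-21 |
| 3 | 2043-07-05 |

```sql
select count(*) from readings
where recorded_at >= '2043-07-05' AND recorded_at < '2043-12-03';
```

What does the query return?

Rows in [2043-07-05, 2043-12-03): 2043-08-21, 2043-11-21, 2043-07-05 → 3 rows.

3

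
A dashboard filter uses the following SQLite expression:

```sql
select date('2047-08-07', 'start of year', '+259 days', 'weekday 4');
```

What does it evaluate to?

`start of year` rewinds 2047-08-07 to 2047-01-01.
Applying '+259 days' to 2047-01-01: counting 259 days forward gives 2047-09-17.
`weekday 4` advances to the next Thursday; 2047-09-17 is a Tuesday, so it moves forward to 2047-09-19.

2047-09-19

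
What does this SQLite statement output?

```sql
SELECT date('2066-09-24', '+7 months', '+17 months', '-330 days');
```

2067-10-30

Adding +7 months to 2066-09-24 gives 2067-04-24.
Adding +17 months to 2067-04-24 gives 2068-09-24.
Applying '-330 days' to 2068-09-24: counting 330 days back gives 2067-10-30.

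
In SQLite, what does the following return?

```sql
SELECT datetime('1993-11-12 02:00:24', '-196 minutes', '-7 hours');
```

196 minutes = 3h 16m; -196 minutes from 1993-11-12 02:00:24 is 1993-11-11 22:44:24 (crosses midnight).
-7 hours from 1993-11-11 22:44:24 is 1993-11-11 15:44:24.

1993-11-11 15:44:24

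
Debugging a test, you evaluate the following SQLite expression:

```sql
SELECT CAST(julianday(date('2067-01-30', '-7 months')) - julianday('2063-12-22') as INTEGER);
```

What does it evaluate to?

921

Adding -7 months to 2067-01-30 gives 2066-06-30.
9 days remain in December 2063 after the 22nd (31 − 22).
Full months from January 2064 through May 2066 contribute their day counts.
Then 30 days into June 2066.
Total: 9 + 31 + 29 + 31 + 30 + 31 + 30 + 31 + 31 + 30 + 31 + 30 + 31 + 31 + 28 + 31 + 30 + 31 + 30 + 31 + 31 + 30 + 31 + 30 + 31 + 31 + 28 + 31 + 30 + 31 + 30 = 921.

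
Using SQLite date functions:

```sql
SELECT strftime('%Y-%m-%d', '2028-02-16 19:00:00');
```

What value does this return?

`%Y-%m-%d` extracts the ISO date: 2028-02-16.

2028-02-16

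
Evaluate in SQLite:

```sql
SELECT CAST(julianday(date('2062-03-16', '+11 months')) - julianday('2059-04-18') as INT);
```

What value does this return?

1400

Adding +11 months to 2062-03-16 gives 2063-02-16.
12 days remain in April 2059 after the 18th (30 − 18).
Full months from May 2059 through January 2063 contribute their day counts.
Then 16 days into February 2063.
Total: 12 + 31 + 30 + 31 + 31 + 30 + 31 + 30 + 31 + 31 + 29 + 31 + 30 + 31 + 30 + 31 + 31 + 30 + 31 + 30 + 31 + 31 + 28 + 31 + 30 + 31 + 30 + 31 + 31 + 30 + 31 + 30 + 31 + 31 + 28 + 31 + 30 + 31 + 30 + 31 + 31 + 30 + 31 + 30 + 31 + 31 + 16 = 1400.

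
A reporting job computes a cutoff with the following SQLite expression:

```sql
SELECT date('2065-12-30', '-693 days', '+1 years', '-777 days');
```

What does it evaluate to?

Applying '-693 days' to 2065-12-30: counting 693 days back gives 2064-02-06.
Adding +1 year to 2064-02-06 gives 2065-02-06.
Applying '-777 days' to 2065-02-06: counting 777 days back gives 2062-12-22.

2062-12-22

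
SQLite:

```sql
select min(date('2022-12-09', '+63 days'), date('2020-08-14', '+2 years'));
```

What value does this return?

2022-08-14

date('2022-12-09', '+63 days') → 2023-02-10.
date('2020-08-14', '+2 years') → 2022-08-14.
Earlier of the two is 2022-08-14.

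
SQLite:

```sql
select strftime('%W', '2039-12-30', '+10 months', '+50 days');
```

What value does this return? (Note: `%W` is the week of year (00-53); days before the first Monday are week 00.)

51

First apply '+10 months', '+50 days': 2039-12-30 → 2040-12-19.
2040-12-19 is a Wednesday. SQLite's %W counts Mondays since the year started; the result is 51.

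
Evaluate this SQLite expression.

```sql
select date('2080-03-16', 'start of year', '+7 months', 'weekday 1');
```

2080-08-05

`start of year` rewinds 2080-03-16 to 2080-01-01.
Adding +7 months to 2080-01-01 gives 2080-08-01.
`weekday 1` advances to the next Monday; 2080-08-01 is a Thursday, so it moves forward to 2080-08-05.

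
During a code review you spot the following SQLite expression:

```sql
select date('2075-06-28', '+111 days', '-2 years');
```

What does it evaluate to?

Applying '+111 days' to 2075-06-28: counting 111 days forward gives 2075-10-17.
Adding -2 years to 2075-10-17 gives 2073-10-17.

2073-10-17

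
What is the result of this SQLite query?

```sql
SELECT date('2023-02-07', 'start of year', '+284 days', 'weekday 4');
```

`start of year` rewinds 2023-02-07 to 2023-01-01.
Applying '+284 days' to 2023-01-01: counting 284 days forward gives 2023-10-12.
`weekday 4` advances to the next Thursday; 2023-10-12 is already a Thursday, so it stays at 2023-10-12.

2023-10-12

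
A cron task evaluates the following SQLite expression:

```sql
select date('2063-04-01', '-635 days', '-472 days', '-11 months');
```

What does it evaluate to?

2059-04-20

Applying '-635 days' to 2063-04-01: counting 635 days back gives 2061-07-05.
Applying '-472 days' to 2061-07-05: counting 472 days back gives 2060-03-20.
Adding -11 months to 2060-03-20 gives 2059-04-20.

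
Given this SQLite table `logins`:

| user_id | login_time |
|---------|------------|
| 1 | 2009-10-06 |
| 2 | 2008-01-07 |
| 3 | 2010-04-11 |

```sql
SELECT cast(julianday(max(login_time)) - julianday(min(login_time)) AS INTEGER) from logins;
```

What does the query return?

MIN = 2008-01-07, MAX = 2010-04-11.
24 days remain in January 2008 after the 7th (31 − 7).
Full months from February 2008 through March 2010 contribute their day counts.
Then 11 days into April 2010.
Total: 24 + 29 + 31 + 30 + 31 + 30 + 31 + 31 + 30 + 31 + 30 + 31 + 31 + 28 + 31 + 30 + 31 + 30 + 31 + 31 + 30 + 31 + 30 + 31 + 31 + 28 + 31 + 11 = 825.

825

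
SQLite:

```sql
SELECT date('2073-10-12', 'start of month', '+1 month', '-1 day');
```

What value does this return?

2073-10-31

`start of month` rewinds 2073-10-12 to 2073-10-01.
Adding +1 month to 2073-10-01 gives 2073-11-01.
Going back 1 day from 2073-11-01 reaches 2073-10-31 (last day of October, 31 days).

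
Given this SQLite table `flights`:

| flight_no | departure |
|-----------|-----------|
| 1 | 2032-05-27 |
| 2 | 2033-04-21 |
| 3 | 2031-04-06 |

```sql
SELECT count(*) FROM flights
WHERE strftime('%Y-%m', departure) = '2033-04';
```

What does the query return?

Rows with year-month 2033-04: 2033-04-21 → 1.

1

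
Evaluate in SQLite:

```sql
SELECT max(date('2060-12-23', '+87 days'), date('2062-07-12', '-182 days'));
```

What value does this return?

date('2060-12-23', '+87 days') → 2061-03-20.
date('2062-07-12', '-182 days') → 2062-01-11.
Later of the two is 2062-01-11.

2062-01-11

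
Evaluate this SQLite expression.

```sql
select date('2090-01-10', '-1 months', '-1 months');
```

2089-11-10

Adding -1 month to 2090-01-10 gives 2089-12-10.
Adding -1 month to 2089-12-10 gives 2089-11-10.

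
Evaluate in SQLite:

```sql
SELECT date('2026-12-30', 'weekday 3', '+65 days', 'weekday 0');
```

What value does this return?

2027-03-07

`weekday 3` advances to the next Wednesday; 2026-12-30 is already a Wednesday, so it stays at 2026-12-30.
Applying '+65 days' to 2026-12-30: counting 65 days forward gives 2027-03-05.
`weekday 0` advances to the next Sunday; 2027-03-05 is a Friday, so it moves forward to 2027-03-07.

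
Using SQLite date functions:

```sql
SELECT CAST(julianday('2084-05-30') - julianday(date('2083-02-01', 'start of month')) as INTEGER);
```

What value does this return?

`start of month` rewinds 2083-02-01 to 2083-02-01.
27 days remain in February 2083 after the 1st (28 − 1).
Full months from March 2083 through April 2084 contribute their day counts.
Then 30 days into May 2084.
Total: 27 + 31 + 30 + 31 + 30 + 31 + 31 + 30 + 31 + 30 + 31 + 31 + 29 + 31 + 30 + 30 = 484.

484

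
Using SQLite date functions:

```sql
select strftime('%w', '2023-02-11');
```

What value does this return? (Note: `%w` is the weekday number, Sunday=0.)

2023-02-11 is a Saturday; with Sunday=0 that is 6.

6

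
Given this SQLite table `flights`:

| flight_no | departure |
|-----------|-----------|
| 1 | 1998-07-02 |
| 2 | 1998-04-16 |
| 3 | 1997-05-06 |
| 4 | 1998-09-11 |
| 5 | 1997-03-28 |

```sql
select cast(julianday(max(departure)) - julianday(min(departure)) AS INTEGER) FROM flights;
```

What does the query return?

MIN = 1997-03-28, MAX = 1998-09-11.
3 days remain in March 1997 after the 28th (31 − 28).
Full months from April 1997 through August 1998 contribute their day counts.
Then 11 days into September 1998.
Total: 3 + 30 + 31 + 30 + 31 + 31 + 30 + 31 + 30 + 31 + 31 + 28 + 31 + 30 + 31 + 30 + 31 + 31 + 11 = 532.

532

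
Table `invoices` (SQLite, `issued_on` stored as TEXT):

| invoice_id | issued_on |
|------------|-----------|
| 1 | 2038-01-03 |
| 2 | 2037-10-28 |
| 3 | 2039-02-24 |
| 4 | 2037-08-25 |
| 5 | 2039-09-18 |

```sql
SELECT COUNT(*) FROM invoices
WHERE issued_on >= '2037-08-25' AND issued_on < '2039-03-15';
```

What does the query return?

Rows in [2037-08-25, 2039-03-15): 2038-01-03, 2037-10-28, 2039-02-24, 2037-08-25 → 4 rows.

4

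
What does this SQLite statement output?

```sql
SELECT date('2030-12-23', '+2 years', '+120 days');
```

Adding +2 years to 2030-12-23 gives 2032-12-23.
Applying '+120 days' to 2032-12-23: counting 120 days forward gives 2033-04-22.

2033-04-22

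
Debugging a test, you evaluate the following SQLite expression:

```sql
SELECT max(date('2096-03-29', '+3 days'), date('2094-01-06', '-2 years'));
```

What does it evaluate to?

2096-04-01

date('2096-03-29', '+3 days') → 2096-04-01.
date('2094-01-06', '-2 years') → 2092-01-06.
Later of the two is 2096-04-01.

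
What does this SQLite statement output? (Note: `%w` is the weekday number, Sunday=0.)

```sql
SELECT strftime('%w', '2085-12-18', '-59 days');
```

6

First apply '-59 days': 2085-12-18 → 2085-10-20.
2085-10-20 is a Saturday; with Sunday=0 that is 6.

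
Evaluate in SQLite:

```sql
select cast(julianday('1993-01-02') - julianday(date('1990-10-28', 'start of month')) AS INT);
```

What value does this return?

824

`start of month` rewinds 1990-10-28 to 1990-10-01.
30 days remain in October 1990 after the 1st (31 − 1).
Full months from November 1990 through December 1992 contribute their day counts.
Then 2 days into January 1993.
Total: 30 + 30 + 31 + 31 + 28 + 31 + 30 + 31 + 30 + 31 + 31 + 30 + 31 + 30 + 31 + 31 + 29 + 31 + 30 + 31 + 30 + 31 + 31 + 30 + 31 + 30 + 31 + 2 = 824.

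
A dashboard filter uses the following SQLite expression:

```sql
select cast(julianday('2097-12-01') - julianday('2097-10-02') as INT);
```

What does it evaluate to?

60

29 days remain in October 2097 after the 2nd (31 − 2).
November 2097: 30 days.
Then 1 day into December 2097.
Total: 29 + 30 + 1 = 60.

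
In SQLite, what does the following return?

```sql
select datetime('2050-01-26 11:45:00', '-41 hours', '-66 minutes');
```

-41 hours from 2050-01-26 11:45:00 is 2050-01-24 18:45:00 (crosses midnight).
66 minutes = 1h 6m; -66 minutes from 2050-01-24 18:45:00 is 2050-01-24 17:39:00.

2050-01-24 17:39:00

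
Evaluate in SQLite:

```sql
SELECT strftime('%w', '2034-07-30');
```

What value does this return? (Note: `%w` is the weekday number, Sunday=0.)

2034-07-30 is a Sunday; with Sunday=0 that is 0.

0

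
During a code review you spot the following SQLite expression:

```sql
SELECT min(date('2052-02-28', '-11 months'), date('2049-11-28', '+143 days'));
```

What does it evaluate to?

2050-04-20

date('2052-02-28', '-11 months') → 2051-03-28.
date('2049-11-28', '+143 days') → 2050-04-20.
Earlier of the two is 2050-04-20.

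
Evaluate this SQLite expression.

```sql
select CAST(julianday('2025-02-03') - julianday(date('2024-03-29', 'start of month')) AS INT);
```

339

`start of month` rewinds 2024-03-29 to 2024-03-01.
30 days remain in March 2024 after the 1st (31 − 1).
Full months from April 2024 through January 2025 contribute their day counts.
Then 3 days into February 2025.
Total: 30 + 30 + 31 + 30 + 31 + 31 + 30 + 31 + 30 + 31 + 31 + 3 = 339.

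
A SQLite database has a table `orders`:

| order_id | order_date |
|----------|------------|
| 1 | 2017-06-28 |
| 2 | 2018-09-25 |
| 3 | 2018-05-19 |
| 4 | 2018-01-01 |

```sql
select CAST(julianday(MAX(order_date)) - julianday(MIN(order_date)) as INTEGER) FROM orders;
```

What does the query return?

MIN = 2017-06-28, MAX = 2018-09-25.
2 days remain in June 2017 after the 28th (30 − 28).
Full months from July 2017 through August 2018 contribute their day counts.
Then 25 days into September 2018.
Total: 2 + 31 + 31 + 30 + 31 + 30 + 31 + 31 + 28 + 31 + 30 + 31 + 30 + 31 + 31 + 25 = 454.

454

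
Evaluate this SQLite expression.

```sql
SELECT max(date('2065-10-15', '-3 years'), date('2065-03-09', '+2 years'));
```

2067-03-09

date('2065-10-15', '-3 years') → 2062-10-15.
date('2065-03-09', '+2 years') → 2067-03-09.
Later of the two is 2067-03-09.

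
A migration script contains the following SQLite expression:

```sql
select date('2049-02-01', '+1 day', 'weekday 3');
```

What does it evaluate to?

2049-02-03

Advancing 1 more day within February lands on 2049-02-02.
`weekday 3` advances to the next Wednesday; 2049-02-02 is a Tuesday, so it moves forward to 2049-02-03.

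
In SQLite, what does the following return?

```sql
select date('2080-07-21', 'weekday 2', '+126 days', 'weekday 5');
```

`weekday 2` advances to the next Tuesday; 2080-07-21 is a Sunday, so it moves forward to 2080-07-23.
Applying '+126 days' to 2080-07-23: counting 126 days forward gives 2080-11-26.
`weekday 5` advances to the next Friday; 2080-11-26 is a Tuesday, so it moves forward to 2080-11-29.

2080-11-29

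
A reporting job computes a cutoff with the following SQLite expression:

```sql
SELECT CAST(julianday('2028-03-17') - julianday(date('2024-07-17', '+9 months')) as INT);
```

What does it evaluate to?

1065

Adding +9 months to 2024-07-17 gives 2025-04-17.
13 days remain in April 2025 after the 17th (30 − 17).
Full months from May 2025 through February 2028 contribute their day counts.
Then 17 days into March 2028.
Total: 13 + 31 + 30 + 31 + 31 + 30 + 31 + 30 + 31 + 31 + 28 + 31 + 30 + 31 + 30 + 31 + 31 + 30 + 31 + 30 + 31 + 31 + 28 + 31 + 30 + 31 + 30 + 31 + 31 + 30 + 31 + 30 + 31 + 31 + 29 + 17 = 1065.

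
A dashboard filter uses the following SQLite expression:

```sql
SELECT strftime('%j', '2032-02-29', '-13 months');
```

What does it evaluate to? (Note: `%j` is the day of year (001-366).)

029

First apply '-13 months': 2032-02-29 → 2031-01-29.
Day-of-year for 2031-01-29: days since 2031-01-01 inclusive = 29, zero-padded to 029.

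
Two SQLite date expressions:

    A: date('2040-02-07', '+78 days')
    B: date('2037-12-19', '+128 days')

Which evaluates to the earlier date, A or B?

A = 2040-04-25.
B = 2038-04-26.
B is earlier.

B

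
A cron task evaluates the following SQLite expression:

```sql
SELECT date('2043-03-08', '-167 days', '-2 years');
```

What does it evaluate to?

2040-09-22

Applying '-167 days' to 2043-03-08: counting 167 days back gives 2042-09-22.
Adding -2 years to 2042-09-22 gives 2040-09-22.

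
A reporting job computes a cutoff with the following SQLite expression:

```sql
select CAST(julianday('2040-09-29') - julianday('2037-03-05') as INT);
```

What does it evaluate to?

1304

26 days remain in March 2037 after the 5th (31 − 5).
Full months from April 2037 through August 2040 contribute their day counts.
Then 29 days into September 2040.
Total: 26 + 30 + 31 + 30 + 31 + 31 + 30 + 31 + 30 + 31 + 31 + 28 + 31 + 30 + 31 + 30 + 31 + 31 + 30 + 31 + 30 + 31 + 31 + 28 + 31 + 30 + 31 + 30 + 31 + 31 + 30 + 31 + 30 + 31 + 31 + 29 + 31 + 30 + 31 + 30 + 31 + 31 + 29 = 1304.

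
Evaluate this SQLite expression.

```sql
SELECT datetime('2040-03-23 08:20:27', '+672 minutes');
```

2040-03-23 19:32:27

672 minutes = 11h 12m; +672 minutes from 2040-03-23 08:20:27 is 2040-03-23 19:32:27.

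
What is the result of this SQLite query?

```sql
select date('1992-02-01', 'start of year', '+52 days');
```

`start of year` rewinds 1992-02-01 to 1992-01-01.
Applying '+52 days' to 1992-01-01: counting 52 days forward gives 1992-02-22.

1992-02-22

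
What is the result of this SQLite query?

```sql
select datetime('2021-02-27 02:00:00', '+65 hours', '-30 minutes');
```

+65 hours from 2021-02-27 02:00:00 is 2021-03-01 19:00:00 (crosses midnight).
-30 minutes from 2021-03-01 19:00:00 is 2021-03-01 18:30:00.

2021-03-01 18:30:00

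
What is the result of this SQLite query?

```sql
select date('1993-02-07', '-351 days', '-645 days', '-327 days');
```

Applying '-351 days' to 1993-02-07: counting 351 days back gives 1992-02-22.
Applying '-645 days' to 1992-02-22: counting 645 days back gives 1990-05-18.
Applying '-327 days' to 1990-05-18: counting 327 days back gives 1989-06-25.

1989-06-25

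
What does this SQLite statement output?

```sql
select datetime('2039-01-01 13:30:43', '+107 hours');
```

2039-01-06 00:30:43

+107 hours from 2039-01-01 13:30:43 is 2039-01-06 00:30:43 (crosses midnight).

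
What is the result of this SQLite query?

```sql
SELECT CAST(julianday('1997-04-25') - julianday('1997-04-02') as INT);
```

23

Both dates are in April 1997: 25 − 2 = 23.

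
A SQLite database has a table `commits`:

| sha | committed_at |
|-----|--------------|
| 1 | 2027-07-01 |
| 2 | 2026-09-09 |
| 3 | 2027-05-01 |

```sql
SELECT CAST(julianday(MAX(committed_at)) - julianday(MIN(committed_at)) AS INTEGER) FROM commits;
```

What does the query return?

MIN = 2026-09-09, MAX = 2027-07-01.
21 days remain in September 2026 after the 9th (30 − 9).
Full months from October 2026 through June 2027 contribute their day counts.
Then 1 day into July 2027.
Total: 21 + 31 + 30 + 31 + 31 + 28 + 31 + 30 + 31 + 30 + 1 = 295.

295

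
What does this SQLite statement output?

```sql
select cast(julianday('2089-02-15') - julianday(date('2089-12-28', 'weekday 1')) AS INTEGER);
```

-321

`weekday 1` advances to the next Monday; 2089-12-28 is a Wednesday, so it moves forward to 2090-01-02.
13 days remain in February 2089 after the 15th (28 − 15).
Full months from March 2089 through December 2089 contribute their day counts.
Then 2 days into January 2090.
Total: 13 + 31 + 30 + 31 + 30 + 31 + 31 + 30 + 31 + 30 + 31 + 2 = 321.
The subtraction is earlier − later, so the result is −321 → -321.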